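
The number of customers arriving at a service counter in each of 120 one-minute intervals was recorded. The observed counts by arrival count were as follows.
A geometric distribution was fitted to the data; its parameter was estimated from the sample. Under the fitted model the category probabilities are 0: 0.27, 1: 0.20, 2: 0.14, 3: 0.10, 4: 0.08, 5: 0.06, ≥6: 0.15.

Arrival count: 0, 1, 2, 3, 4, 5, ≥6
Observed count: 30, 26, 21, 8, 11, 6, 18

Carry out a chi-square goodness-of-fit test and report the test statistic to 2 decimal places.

Expected counts E_i = n·p_i: 120×0.27 = 32.4, 120×0.20 = 24, 120×0.14 = 16.8, 120×0.10 = 12, 120×0.08 = 9.6, 120×0.06 = 7.2, 120×0.15 = 18.
cat         O        E   (O−E)²/E
0          30     32.4      0.178
1          26       24      0.167
2          21     16.8      1.050
3           8       12      1.333
4          11      9.6      0.204
5           6      7.2      0.200
≥6         18       18      0.000
Sum = 3.13

3.13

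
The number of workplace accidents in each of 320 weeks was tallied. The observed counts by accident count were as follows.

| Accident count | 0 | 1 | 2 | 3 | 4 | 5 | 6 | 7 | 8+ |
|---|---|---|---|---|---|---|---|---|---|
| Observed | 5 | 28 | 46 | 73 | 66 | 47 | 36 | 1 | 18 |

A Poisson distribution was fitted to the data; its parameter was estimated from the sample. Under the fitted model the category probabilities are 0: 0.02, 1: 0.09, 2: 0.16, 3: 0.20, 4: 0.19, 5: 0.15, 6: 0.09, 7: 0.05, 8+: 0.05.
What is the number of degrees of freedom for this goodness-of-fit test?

There are k = 9 categories and 1 parameter estimated from the data, so df = 9 − 1 − 1 = 7.

7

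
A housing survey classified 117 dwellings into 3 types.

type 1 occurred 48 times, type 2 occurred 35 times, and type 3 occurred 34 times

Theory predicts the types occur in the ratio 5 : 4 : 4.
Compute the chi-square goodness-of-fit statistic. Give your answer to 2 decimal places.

Ratio total = 13. Expected counts: 117×5/13 = 45, 117×4/13 = 36, 117×4/13 = 36.
type 1: (48 − 45)²/45 = 9/45 = 0.200
type 2: (35 − 36)²/36 = 1/36 = 0.028
type 3: (34 − 36)²/36 = 4/36 = 0.111
Sum = 0.34

0.34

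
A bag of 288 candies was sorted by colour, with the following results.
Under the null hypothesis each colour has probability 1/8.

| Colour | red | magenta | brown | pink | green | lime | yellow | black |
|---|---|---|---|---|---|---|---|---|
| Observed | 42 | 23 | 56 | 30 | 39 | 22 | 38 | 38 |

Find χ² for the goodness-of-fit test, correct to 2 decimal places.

23.72

Under H₀ each category has probability 1/8, so each expected count is 288/8 = 36.
red: (42 − 36)²/36 = 36/36 = 1.000
magenta: (23 − 36)²/36 = 169/36 = 4.694
brown: (56 − 36)²/36 = 400/36 = 11.111
pink: (30 − 36)²/36 = 36/36 = 1.000
green: (39 − 36)²/36 = 9/36 = 0.250
lime: (22 − 36)²/36 = 196/36 = 5.444
yellow: (38 − 36)²/36 = 4/36 = 0.111
black: (38 − 36)²/36 = 4/36 = 0.111
Sum = 23.72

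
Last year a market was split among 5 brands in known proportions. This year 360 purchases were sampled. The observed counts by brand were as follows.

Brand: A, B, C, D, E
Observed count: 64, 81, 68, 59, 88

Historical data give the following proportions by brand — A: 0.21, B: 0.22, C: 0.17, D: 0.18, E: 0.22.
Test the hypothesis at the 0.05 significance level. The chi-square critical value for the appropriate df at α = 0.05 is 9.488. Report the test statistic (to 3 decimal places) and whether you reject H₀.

4.073; do not reject

Expected counts E_i = n·p_i: 360×0.21 = 75.6, 360×0.22 = 79.2, 360×0.17 = 61.2, 360×0.18 = 64.8, 360×0.22 = 79.2.
cat         O        E   (O−E)²/E
A          64     75.6     1.7799
B          81     79.2     0.0409
C          68     61.2     0.7556
D          59     64.8     0.5191
E          88     79.2     0.9778
Sum = 4.073
df = 4. Since 4.073 < 9.488, we do not reject H₀.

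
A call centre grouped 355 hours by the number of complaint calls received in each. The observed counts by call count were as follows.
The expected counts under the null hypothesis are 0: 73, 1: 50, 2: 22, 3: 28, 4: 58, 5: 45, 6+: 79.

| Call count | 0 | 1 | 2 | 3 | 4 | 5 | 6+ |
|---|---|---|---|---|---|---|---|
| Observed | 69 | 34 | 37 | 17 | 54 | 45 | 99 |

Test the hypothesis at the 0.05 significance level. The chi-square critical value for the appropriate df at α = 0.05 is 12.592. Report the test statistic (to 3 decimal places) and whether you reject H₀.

25.227; reject

0: (69 − 73)²/73 = 16/73 = 0.2192
1: (34 − 50)²/50 = 256/50 = 5.1200
2: (37 − 22)²/22 = 225/22 = 10.2273
3: (17 − 28)²/28 = 121/28 = 4.3214
4: (54 − 58)²/58 = 16/58 = 0.2759
5: (45 − 45)²/45 = 0/45 = 0.0000
6+: (99 − 79)²/79 = 400/79 = 5.0633
Sum = 25.227
df = 6. Since 25.227 > 12.592, we reject H₀.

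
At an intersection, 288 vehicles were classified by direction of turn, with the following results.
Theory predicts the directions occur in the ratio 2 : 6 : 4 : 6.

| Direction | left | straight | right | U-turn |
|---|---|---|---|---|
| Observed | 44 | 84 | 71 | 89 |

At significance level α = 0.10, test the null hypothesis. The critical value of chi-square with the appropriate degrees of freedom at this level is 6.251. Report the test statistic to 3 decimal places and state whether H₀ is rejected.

7.276; reject

Ratio total = 18. Expected counts: 288×2/18 = 32, 288×6/18 = 96, 288×4/18 = 64, 288×6/18 = 96.
χ² = (44−32)²/32 + (84−96)²/96 + (71−64)²/64 + (89−96)²/96
   = 4.5000 + 1.5000 + 0.7656 + 0.5104
Sum = 7.276
df = 3. Since 7.276 > 6.251, we reject H₀.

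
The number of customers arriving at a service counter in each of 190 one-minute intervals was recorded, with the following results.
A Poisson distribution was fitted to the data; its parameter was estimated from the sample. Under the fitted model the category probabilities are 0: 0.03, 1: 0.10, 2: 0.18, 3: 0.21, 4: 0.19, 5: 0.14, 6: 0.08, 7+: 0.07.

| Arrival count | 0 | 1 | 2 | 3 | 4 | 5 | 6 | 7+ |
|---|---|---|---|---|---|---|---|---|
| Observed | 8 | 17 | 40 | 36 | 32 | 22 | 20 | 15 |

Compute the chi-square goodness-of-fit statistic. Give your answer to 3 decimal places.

Expected counts E_i = n·p_i: 190×0.03 = 5.7, 190×0.10 = 19, 190×0.18 = 34.2, 190×0.21 = 39.9, 190×0.19 = 36.1, 190×0.14 = 26.6, 190×0.08 = 15.2, 190×0.07 = 13.3.
0: (8 − 5.7)²/5.7 = 5.29/5.7 = 0.9281
1: (17 − 19)²/19 = 4/19 = 0.2105
2: (40 − 34.2)²/34.2 = 33.64/34.2 = 0.9836
3: (36 − 39.9)²/39.9 = 15.21/39.9 = 0.3812
4: (32 − 36.1)²/36.1 = 16.81/36.1 = 0.4657
5: (22 − 26.6)²/26.6 = 21.16/26.6 = 0.7955
6: (20 − 15.2)²/15.2 = 23.04/15.2 = 1.5158
7+: (15 − 13.3)²/13.3 = 2.89/13.3 = 0.2173
Sum = 5.498

5.498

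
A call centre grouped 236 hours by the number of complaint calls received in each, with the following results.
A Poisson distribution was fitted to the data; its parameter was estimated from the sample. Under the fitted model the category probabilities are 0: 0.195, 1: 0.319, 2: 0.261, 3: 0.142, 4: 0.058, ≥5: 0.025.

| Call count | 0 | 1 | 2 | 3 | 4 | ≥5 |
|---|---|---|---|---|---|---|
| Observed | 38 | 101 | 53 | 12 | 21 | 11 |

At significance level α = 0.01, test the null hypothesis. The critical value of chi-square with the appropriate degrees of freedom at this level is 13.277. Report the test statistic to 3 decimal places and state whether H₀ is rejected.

Expected counts E_i = n·p_i: 236×0.195 = 46.02, 236×0.319 = 75.284, 236×0.261 = 61.596, 236×0.142 = 33.512, 236×0.058 = 13.688, 236×0.025 = 5.9.
cat         O        E   (O−E)²/E
0          38    46.02     1.3977
1         101   75.284     8.7842
2          53   61.596     1.1996
3          12   33.512    13.8090
4          21   13.688     3.9060
≥5         11      5.9     4.4085
Sum = 33.505
df = 4. Since 33.505 > 13.277, we reject H₀.

33.505; reject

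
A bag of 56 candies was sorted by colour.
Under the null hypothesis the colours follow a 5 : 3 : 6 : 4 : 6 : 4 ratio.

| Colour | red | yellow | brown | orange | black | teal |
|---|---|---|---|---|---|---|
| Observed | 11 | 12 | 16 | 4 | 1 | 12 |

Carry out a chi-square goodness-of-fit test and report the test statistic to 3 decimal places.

Ratio total = 28. Expected counts: 56×5/28 = 10, 56×3/28 = 6, 56×6/28 = 12, 56×4/28 = 8, 56×6/28 = 12, 56×4/28 = 8.
red: (11 − 10)²/10 = 1/10 = 0.1000
yellow: (12 − 6)²/6 = 36/6 = 6.0000
brown: (16 − 12)²/12 = 16/12 = 1.3333
orange: (4 − 8)²/8 = 16/8 = 2.0000
black: (1 − 12)²/12 = 121/12 = 10.0833
teal: (12 − 8)²/8 = 16/8 = 2.0000
Sum = 21.517

21.517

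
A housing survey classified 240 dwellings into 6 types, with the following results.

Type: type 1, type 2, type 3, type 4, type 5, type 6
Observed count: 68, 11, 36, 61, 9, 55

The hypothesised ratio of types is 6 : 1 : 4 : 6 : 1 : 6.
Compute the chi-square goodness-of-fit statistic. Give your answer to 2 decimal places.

2.10

Ratio total = 24. Expected counts: 240×6/24 = 60, 240×1/24 = 10, 240×4/24 = 40, 240×6/24 = 60, 240×1/24 = 10, 240×6/24 = 60.
type 1: (68 − 60)²/60 = 64/60 = 1.067
type 2: (11 − 10)²/10 = 1/10 = 0.100
type 3: (36 − 40)²/40 = 16/40 = 0.400
type 4: (61 − 60)²/60 = 1/60 = 0.017
type 5: (9 − 10)²/10 = 1/10 = 0.100
type 6: (55 − 60)²/60 = 25/60 = 0.417
Sum = 2.10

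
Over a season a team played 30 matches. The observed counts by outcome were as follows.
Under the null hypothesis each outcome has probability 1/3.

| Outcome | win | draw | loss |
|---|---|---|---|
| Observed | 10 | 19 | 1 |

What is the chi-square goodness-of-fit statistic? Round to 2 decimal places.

16.20

Under H₀ each category has probability 1/3, so each expected count is 30/3 = 10.
cat         O        E   (O−E)²/E
win        10       10      0.000
draw       19       10      8.100
loss        1       10      8.100
Sum = 16.20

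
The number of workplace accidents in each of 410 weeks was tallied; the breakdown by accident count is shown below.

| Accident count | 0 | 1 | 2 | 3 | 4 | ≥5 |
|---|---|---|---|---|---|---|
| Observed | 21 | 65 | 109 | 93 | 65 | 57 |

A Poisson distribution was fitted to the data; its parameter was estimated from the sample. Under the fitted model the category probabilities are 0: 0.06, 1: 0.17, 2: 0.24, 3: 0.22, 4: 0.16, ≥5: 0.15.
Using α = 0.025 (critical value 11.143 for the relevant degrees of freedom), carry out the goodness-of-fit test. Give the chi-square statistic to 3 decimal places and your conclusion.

Expected counts E_i = n·p_i: 410×0.06 = 24.6, 410×0.17 = 69.7, 410×0.24 = 98.4, 410×0.22 = 90.2, 410×0.16 = 65.6, 410×0.15 = 61.5.
0: (21 − 24.6)²/24.6 = 12.96/24.6 = 0.5268
1: (65 − 69.7)²/69.7 = 22.09/69.7 = 0.3169
2: (109 − 98.4)²/98.4 = 112.36/98.4 = 1.1419
3: (93 − 90.2)²/90.2 = 7.84/90.2 = 0.0869
4: (65 − 65.6)²/65.6 = 0.36/65.6 = 0.0055
≥5: (57 − 61.5)²/61.5 = 20.25/61.5 = 0.3293
Sum = 2.407
df = 4. Since 2.407 < 11.143, we do not reject H₀.

2.407; do not reject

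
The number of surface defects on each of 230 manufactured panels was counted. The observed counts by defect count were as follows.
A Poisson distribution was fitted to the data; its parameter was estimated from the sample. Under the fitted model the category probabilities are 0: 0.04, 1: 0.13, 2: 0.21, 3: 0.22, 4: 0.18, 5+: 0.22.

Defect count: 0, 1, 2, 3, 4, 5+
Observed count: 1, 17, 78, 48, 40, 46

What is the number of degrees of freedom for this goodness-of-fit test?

4

There are k = 6 categories and 1 parameter estimated from the data, so df = 6 − 1 − 1 = 4.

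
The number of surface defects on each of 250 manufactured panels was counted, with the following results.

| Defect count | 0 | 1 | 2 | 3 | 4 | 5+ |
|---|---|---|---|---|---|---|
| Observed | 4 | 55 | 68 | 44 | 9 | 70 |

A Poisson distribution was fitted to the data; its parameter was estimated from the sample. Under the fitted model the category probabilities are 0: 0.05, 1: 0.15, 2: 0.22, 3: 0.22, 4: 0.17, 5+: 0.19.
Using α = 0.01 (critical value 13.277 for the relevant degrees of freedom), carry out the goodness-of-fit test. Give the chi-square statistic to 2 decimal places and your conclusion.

56.28; reject

Expected counts E_i = n·p_i: 250×0.05 = 12.5, 250×0.15 = 37.5, 250×0.22 = 55, 250×0.22 = 55, 250×0.17 = 42.5, 250×0.19 = 47.5.
χ² = (4−12.5)²/12.5 + (55−37.5)²/37.5 + (68−55)²/55 + (44−55)²/55 + (9−42.5)²/42.5 + (70−47.5)²/47.5
   = 5.780 + 8.167 + 3.073 + 2.200 + 26.406 + 10.658
Sum = 56.28
df = 4. Since 56.28 > 13.277, we reject H₀.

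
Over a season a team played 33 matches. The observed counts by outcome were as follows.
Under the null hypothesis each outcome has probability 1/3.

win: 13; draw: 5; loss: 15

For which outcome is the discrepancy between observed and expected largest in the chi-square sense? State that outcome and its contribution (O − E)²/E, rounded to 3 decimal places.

draw, 3.273

Expected count for each of the 3 categories: 33/3 = 11.
win: (13 − 11)²/11 = 4/11 = 0.3636
draw: (5 − 11)²/11 = 36/11 = 3.2727
loss: (15 − 11)²/11 = 16/11 = 1.4545
The largest term is for draw: 3.273.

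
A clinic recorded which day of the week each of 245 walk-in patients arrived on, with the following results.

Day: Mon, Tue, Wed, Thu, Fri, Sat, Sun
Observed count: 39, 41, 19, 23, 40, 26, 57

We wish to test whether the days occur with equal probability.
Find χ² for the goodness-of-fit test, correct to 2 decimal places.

Under H₀ each category has probability 1/7, so each expected count is 245/7 = 35.
χ² = (39−35)²/35 + (41−35)²/35 + (19−35)²/35 + (23−35)²/35 + (40−35)²/35 + (26−35)²/35 + (57−35)²/35
   = 0.457 + 1.029 + 7.314 + 4.114 + 0.714 + 2.314 + 13.829
Sum = 29.77

29.77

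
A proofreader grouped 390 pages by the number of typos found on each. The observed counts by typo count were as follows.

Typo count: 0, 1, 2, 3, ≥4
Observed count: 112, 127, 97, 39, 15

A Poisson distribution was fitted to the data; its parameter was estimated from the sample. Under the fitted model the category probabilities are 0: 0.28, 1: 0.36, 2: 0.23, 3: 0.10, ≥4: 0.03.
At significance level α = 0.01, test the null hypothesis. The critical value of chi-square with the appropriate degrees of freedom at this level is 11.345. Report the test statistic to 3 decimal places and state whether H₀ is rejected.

Expected counts E_i = n·p_i: 390×0.28 = 109.2, 390×0.36 = 140.4, 390×0.23 = 89.7, 390×0.10 = 39, 390×0.03 = 11.7.
χ² = (112−109.2)²/109.2 + (127−140.4)²/140.4 + (97−89.7)²/89.7 + (39−39)²/39 + (15−11.7)²/11.7
   = 0.0718 + 1.2789 + 0.5941 + 0.0000 + 0.9308
Sum = 2.876
df = 3. Since 2.876 < 11.345, we do not reject H₀.

2.876; do not reject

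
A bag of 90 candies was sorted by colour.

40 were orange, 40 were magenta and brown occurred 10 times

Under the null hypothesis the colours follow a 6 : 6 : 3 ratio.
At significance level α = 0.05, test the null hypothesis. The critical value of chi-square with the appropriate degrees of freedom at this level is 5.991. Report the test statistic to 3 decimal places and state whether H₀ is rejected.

4.444; do not reject

Ratio total = 15. Expected counts: 90×6/15 = 36, 90×6/15 = 36, 90×3/15 = 18.
cat          O        E   (O−E)²/E
orange      40       36     0.4444
magenta     40       36     0.4444
brown       10       18     3.5556
Sum = 4.444
df = 2. Since 4.444 < 5.991, we do not reject H₀.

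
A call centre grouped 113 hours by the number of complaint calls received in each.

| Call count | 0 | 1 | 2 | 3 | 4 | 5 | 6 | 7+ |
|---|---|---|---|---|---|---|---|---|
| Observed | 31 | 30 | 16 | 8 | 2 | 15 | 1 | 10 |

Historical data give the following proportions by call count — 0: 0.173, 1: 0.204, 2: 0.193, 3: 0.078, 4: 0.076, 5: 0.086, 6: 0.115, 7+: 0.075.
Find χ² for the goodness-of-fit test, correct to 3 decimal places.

Expected counts E_i = n·p_i: 113×0.173 = 19.549, 113×0.204 = 23.052, 113×0.193 = 21.809, 113×0.078 = 8.814, 113×0.076 = 8.588, 113×0.086 = 9.718, 113×0.115 = 12.995, 113×0.075 = 8.475.
cat         O        E   (O−E)²/E
0          31   19.549     6.7075
1          30   23.052     2.0942
2          16   21.809     1.5473
3           8    8.814     0.0752
4           2    8.588     5.0538
5          15    9.718     2.8709
6           1   12.995    11.0720
7+         10    8.475     0.2744
Sum = 29.695

29.695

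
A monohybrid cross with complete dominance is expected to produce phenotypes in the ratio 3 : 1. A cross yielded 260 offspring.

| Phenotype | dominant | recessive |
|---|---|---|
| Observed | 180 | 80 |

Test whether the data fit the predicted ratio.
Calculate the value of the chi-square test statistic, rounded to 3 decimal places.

4.615

Ratio total = 4. Expected counts: 260×3/4 = 195, 260×1/4 = 65.
cat            O        E   (O−E)²/E
dominant     180      195     1.1538
recessive     80       65     3.4615
Sum = 4.615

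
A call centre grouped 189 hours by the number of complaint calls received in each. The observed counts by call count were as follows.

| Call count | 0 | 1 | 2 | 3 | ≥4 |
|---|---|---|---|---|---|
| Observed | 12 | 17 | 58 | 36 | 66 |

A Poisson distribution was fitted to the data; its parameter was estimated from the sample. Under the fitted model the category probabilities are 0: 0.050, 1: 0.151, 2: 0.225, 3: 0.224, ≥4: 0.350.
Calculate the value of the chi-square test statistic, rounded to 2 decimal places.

Expected counts E_i = n·p_i: 189×0.050 = 9.45, 189×0.151 = 28.539, 189×0.225 = 42.525, 189×0.224 = 42.336, 189×0.350 = 66.15.
cat         O        E   (O−E)²/E
0          12     9.45      0.688
1          17   28.539      4.665
2          58   42.525      5.631
3          36   42.336      0.948
≥4         66    66.15      0.000
Sum = 11.93

11.93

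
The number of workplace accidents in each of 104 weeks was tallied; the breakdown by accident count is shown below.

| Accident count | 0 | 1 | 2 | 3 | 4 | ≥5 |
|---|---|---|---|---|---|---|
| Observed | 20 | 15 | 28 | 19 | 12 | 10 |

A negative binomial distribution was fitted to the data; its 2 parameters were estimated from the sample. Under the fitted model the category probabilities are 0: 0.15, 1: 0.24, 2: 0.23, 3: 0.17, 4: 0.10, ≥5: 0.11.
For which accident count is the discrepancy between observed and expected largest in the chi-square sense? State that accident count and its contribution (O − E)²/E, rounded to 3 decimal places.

1, 3.974

Expected counts E_i = n·p_i: 104×0.15 = 15.6, 104×0.24 = 24.96, 104×0.23 = 23.92, 104×0.17 = 17.68, 104×0.10 = 10.4, 104×0.11 = 11.44.
cat         O        E   (O−E)²/E
0          20     15.6     1.2410
1          15    24.96     3.9744
2          28    23.92     0.6959
3          19    17.68     0.0986
4          12     10.4     0.2462
≥5         10    11.44     0.1813
The largest term is for 1: 3.974.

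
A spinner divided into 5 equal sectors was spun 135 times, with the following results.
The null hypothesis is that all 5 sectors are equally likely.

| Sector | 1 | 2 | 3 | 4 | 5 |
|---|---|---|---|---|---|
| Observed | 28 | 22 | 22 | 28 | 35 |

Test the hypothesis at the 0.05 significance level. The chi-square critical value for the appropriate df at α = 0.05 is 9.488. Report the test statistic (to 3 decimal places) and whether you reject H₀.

4.296; do not reject

Expected count for each of the 5 categories: 135/5 = 27.
cat         O        E   (O−E)²/E
1          28       27     0.0370
2          22       27     0.9259
3          22       27     0.9259
4          28       27     0.0370
5          35       27     2.3704
Sum = 4.296
df = 4. Since 4.296 < 9.488, we do not reject H₀.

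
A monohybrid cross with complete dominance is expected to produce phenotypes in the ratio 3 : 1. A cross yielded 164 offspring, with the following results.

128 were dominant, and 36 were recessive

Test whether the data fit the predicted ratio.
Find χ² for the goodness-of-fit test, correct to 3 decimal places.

Ratio total = 4. Expected counts: 164×3/4 = 123, 164×1/4 = 41.
dominant: (128 − 123)²/123 = 25/123 = 0.2033
recessive: (36 − 41)²/41 = 25/41 = 0.6098
Sum = 0.813

0.813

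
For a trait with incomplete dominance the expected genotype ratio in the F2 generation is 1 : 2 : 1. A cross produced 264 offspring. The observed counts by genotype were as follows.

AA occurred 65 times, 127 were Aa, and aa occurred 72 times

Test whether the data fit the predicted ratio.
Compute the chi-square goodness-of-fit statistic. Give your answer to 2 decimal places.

Ratio total = 4. Expected counts: 264×1/4 = 66, 264×2/4 = 132, 264×1/4 = 66.
AA: (65 − 66)²/66 = 1/66 = 0.015
Aa: (127 − 132)²/132 = 25/132 = 0.189
aa: (72 − 66)²/66 = 36/66 = 0.545
Sum = 0.75

0.75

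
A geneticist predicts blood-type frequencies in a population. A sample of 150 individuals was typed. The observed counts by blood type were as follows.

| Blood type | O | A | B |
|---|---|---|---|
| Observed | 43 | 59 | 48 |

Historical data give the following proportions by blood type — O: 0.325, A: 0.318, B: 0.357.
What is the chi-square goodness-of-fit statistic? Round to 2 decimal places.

3.93

Expected counts E_i = n·p_i: 150×0.325 = 48.75, 150×0.318 = 47.7, 150×0.357 = 53.55.
χ² = (43−48.75)²/48.75 + (59−47.7)²/47.7 + (48−53.55)²/53.55
   = 0.678 + 2.677 + 0.575
Sum = 3.93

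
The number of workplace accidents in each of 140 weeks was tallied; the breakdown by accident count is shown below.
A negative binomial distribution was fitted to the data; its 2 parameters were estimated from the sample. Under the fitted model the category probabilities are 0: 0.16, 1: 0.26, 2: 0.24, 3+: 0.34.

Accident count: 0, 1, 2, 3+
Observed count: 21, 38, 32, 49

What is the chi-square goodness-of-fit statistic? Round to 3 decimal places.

Expected counts E_i = n·p_i: 140×0.16 = 22.4, 140×0.26 = 36.4, 140×0.24 = 33.6, 140×0.34 = 47.6.
χ² = (21−22.4)²/22.4 + (38−36.4)²/36.4 + (32−33.6)²/33.6 + (49−47.6)²/47.6
   = 0.0875 + 0.0703 + 0.0762 + 0.0412
Sum = 0.275

0.275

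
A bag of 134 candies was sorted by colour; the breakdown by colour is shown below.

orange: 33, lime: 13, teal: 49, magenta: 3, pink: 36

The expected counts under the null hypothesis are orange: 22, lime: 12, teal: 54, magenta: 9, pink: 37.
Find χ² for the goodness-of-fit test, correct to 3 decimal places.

orange: (33 − 22)²/22 = 121/22 = 5.5000
lime: (13 − 12)²/12 = 1/12 = 0.0833
teal: (49 − 54)²/54 = 25/54 = 0.4630
magenta: (3 − 9)²/9 = 36/9 = 4.0000
pink: (36 − 37)²/37 = 1/37 = 0.0270
Sum = 10.073

10.073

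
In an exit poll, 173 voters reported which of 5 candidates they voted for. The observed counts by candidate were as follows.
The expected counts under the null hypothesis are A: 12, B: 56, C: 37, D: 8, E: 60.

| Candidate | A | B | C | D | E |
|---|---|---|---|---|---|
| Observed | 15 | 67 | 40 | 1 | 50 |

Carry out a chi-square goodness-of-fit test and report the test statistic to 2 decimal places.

A: (15 − 12)²/12 = 9/12 = 0.750
B: (67 − 56)²/56 = 121/56 = 2.161
C: (40 − 37)²/37 = 9/37 = 0.243
D: (1 − 8)²/8 = 49/8 = 6.125
E: (50 − 60)²/60 = 100/60 = 1.667
Sum = 10.95

10.95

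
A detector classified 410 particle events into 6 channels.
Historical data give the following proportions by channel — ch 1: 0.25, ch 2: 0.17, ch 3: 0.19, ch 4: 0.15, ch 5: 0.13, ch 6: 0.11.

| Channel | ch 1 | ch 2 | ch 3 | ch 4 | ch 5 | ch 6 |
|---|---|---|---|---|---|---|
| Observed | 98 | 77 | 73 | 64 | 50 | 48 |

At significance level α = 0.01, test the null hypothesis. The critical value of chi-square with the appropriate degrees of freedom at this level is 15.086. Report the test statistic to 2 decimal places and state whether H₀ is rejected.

Expected counts E_i = n·p_i: 410×0.25 = 102.5, 410×0.17 = 69.7, 410×0.19 = 77.9, 410×0.15 = 61.5, 410×0.13 = 53.3, 410×0.11 = 45.1.
χ² = (98−102.5)²/102.5 + (77−69.7)²/69.7 + (73−77.9)²/77.9 + (64−61.5)²/61.5 + (50−53.3)²/53.3 + (48−45.1)²/45.1
   = 0.198 + 0.765 + 0.308 + 0.102 + 0.204 + 0.186
Sum = 1.76
df = 5. Since 1.76 < 15.086, we do not reject H₀.

1.76; do not reject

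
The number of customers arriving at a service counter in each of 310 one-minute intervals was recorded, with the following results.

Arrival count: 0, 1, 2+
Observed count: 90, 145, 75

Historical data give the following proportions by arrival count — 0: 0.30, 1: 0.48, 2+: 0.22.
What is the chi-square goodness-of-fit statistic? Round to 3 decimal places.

Expected counts E_i = n·p_i: 310×0.30 = 93, 310×0.48 = 148.8, 310×0.22 = 68.2.
0: (90 − 93)²/93 = 9/93 = 0.0968
1: (145 − 148.8)²/148.8 = 14.44/148.8 = 0.0970
2+: (75 − 68.2)²/68.2 = 46.24/68.2 = 0.6780
Sum = 0.872

0.872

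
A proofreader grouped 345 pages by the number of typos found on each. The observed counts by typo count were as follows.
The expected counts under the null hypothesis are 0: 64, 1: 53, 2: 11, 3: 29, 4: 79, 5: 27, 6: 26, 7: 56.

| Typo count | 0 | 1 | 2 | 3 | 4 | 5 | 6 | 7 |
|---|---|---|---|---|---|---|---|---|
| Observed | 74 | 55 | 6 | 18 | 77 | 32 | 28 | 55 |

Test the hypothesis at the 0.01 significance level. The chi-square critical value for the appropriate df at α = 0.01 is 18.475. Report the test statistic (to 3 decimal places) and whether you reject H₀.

0: (74 − 64)²/64 = 100/64 = 1.5625
1: (55 − 53)²/53 = 4/53 = 0.0755
2: (6 − 11)²/11 = 25/11 = 2.2727
3: (18 − 29)²/29 = 121/29 = 4.1724
4: (77 − 79)²/79 = 4/79 = 0.0506
5: (32 − 27)²/27 = 25/27 = 0.9259
6: (28 − 26)²/26 = 4/26 = 0.1538
7: (55 − 56)²/56 = 1/56 = 0.0179
Sum = 9.231
df = 7. Since 9.231 < 18.475, we do not reject H₀.

9.231; do not reject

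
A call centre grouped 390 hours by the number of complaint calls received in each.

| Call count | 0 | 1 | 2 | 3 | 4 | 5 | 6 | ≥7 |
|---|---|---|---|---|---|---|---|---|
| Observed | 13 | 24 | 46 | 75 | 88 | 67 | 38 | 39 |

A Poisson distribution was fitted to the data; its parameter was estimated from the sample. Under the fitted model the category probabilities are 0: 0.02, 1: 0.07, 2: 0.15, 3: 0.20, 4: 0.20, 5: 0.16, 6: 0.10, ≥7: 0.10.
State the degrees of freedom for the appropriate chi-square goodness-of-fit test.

There are k = 8 categories and 1 parameter estimated from the data, so df = 8 − 1 − 1 = 6.

6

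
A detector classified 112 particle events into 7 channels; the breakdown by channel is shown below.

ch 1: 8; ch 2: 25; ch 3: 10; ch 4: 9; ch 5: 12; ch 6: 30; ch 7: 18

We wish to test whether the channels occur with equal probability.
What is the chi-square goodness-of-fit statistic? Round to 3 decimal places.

Expected count for each of the 7 categories: 112/7 = 16.
cat         O        E   (O−E)²/E
ch 1        8       16     4.0000
ch 2       25       16     5.0625
ch 3       10       16     2.2500
ch 4        9       16     3.0625
ch 5       12       16     1.0000
ch 6       30       16    12.2500
ch 7       18       16     0.2500
Sum = 27.875

27.875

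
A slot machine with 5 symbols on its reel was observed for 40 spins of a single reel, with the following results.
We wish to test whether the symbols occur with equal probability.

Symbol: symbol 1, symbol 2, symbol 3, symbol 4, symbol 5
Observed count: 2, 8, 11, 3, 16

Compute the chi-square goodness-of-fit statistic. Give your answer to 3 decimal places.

Expected count for each of the 5 categories: 40/5 = 8.
cat           O        E   (O−E)²/E
symbol 1      2        8     4.5000
symbol 2      8        8     0.0000
symbol 3     11        8     1.1250
symbol 4      3        8     3.1250
symbol 5     16        8     8.0000
Sum = 16.750

16.750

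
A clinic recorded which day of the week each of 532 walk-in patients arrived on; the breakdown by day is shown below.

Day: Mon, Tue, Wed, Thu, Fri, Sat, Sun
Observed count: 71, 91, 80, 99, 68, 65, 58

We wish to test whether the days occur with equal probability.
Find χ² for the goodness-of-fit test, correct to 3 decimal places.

17.158

Expected count for each of the 7 categories: 532/7 = 76.
cat         O        E   (O−E)²/E
Mon        71       76     0.3289
Tue        91       76     2.9605
Wed        80       76     0.2105
Thu        99       76     6.9605
Fri        68       76     0.8421
Sat        65       76     1.5921
Sun        58       76     4.2632
Sum = 17.158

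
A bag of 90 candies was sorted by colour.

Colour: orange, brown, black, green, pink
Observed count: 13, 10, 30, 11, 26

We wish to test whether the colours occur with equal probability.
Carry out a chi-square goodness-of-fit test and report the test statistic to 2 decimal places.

19.22

Expected count for each of the 5 categories: 90/5 = 18.
χ² = (13−18)²/18 + (10−18)²/18 + (30−18)²/18 + (11−18)²/18 + (26−18)²/18
   = 1.389 + 3.556 + 8.000 + 2.722 + 3.556
Sum = 19.22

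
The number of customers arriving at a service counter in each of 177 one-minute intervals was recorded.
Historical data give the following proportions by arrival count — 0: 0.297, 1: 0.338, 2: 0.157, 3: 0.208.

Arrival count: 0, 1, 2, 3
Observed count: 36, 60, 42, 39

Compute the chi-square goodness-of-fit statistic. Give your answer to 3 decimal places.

12.620

Expected counts E_i = n·p_i: 177×0.297 = 52.569, 177×0.338 = 59.826, 177×0.157 = 27.789, 177×0.208 = 36.816.
cat         O        E   (O−E)²/E
0          36   52.569     5.2223
1          60   59.826     0.0005
2          42   27.789     7.2674
3          39   36.816     0.1296
Sum = 12.620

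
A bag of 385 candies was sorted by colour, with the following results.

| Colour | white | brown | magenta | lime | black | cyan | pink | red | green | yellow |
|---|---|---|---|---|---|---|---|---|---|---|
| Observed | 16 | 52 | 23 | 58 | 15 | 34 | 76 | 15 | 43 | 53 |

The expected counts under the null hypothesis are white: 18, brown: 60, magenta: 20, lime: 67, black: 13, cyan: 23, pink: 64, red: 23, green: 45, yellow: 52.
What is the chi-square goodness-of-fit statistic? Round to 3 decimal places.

white: (16 − 18)²/18 = 4/18 = 0.2222
brown: (52 − 60)²/60 = 64/60 = 1.0667
magenta: (23 − 20)²/20 = 9/20 = 0.4500
lime: (58 − 67)²/67 = 81/67 = 1.2090
black: (15 − 13)²/13 = 4/13 = 0.3077
cyan: (34 − 23)²/23 = 121/23 = 5.2609
pink: (76 − 64)²/64 = 144/64 = 2.2500
red: (15 − 23)²/23 = 64/23 = 2.7826
green: (43 − 45)²/45 = 4/45 = 0.0889
yellow: (53 − 52)²/52 = 1/52 = 0.0192
Sum = 13.657

13.657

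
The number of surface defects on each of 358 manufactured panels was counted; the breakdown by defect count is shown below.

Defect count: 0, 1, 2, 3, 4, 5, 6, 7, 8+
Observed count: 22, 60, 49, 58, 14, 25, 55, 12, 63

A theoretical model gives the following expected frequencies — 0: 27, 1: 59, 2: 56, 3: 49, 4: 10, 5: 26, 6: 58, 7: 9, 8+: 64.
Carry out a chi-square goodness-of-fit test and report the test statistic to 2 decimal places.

6.28

χ² = (22−27)²/27 + (60−59)²/59 + (49−56)²/56 + (58−49)²/49 + (14−10)²/10 + (25−26)²/26 + (55−58)²/58 + (12−9)²/9 + (63−64)²/64
   = 0.926 + 0.017 + 0.875 + 1.653 + 1.600 + 0.038 + 0.155 + 1.000 + 0.016
Sum = 6.28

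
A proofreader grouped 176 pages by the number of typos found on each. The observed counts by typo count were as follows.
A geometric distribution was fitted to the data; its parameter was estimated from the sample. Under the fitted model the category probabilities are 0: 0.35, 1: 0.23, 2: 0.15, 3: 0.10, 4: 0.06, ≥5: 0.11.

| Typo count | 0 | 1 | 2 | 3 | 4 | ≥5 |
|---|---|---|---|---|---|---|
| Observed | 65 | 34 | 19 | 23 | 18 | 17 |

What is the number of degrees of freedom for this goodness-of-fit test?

There are k = 6 categories and 1 parameter estimated from the data, so df = 6 − 1 − 1 = 4.

4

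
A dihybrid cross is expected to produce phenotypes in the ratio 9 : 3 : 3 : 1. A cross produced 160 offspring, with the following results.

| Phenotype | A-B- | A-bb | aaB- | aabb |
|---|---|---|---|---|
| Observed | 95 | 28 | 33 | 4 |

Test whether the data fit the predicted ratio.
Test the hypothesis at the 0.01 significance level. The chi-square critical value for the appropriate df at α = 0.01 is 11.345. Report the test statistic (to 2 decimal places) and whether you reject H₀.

Ratio total = 16. Expected counts: 160×9/16 = 90, 160×3/16 = 30, 160×3/16 = 30, 160×1/16 = 10.
A-B-: (95 − 90)²/90 = 25/90 = 0.278
A-bb: (28 − 30)²/30 = 4/30 = 0.133
aaB-: (33 − 30)²/30 = 9/30 = 0.300
aabb: (4 − 10)²/10 = 36/10 = 3.600
Sum = 4.31
df = 3. Since 4.31 < 11.345, we do not reject H₀.

4.31; do not reject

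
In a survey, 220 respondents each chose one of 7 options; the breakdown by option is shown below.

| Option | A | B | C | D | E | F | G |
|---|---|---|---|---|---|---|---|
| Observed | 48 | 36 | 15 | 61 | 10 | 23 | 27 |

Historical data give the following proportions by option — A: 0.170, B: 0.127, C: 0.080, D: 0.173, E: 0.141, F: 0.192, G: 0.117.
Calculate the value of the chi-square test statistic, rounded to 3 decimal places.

Expected counts E_i = n·p_i: 220×0.170 = 37.4, 220×0.127 = 27.94, 220×0.080 = 17.6, 220×0.173 = 38.06, 220×0.141 = 31.02, 220×0.192 = 42.24, 220×0.117 = 25.74.
χ² = (48−37.4)²/37.4 + (36−27.94)²/27.94 + (15−17.6)²/17.6 + (61−38.06)²/38.06 + (10−31.02)²/31.02 + (23−42.24)²/42.24 + (27−25.74)²/25.74
   = 3.0043 + 2.3251 + 0.3841 + 13.8267 + 14.2437 + 8.7637 + 0.0617
Sum = 42.609

42.609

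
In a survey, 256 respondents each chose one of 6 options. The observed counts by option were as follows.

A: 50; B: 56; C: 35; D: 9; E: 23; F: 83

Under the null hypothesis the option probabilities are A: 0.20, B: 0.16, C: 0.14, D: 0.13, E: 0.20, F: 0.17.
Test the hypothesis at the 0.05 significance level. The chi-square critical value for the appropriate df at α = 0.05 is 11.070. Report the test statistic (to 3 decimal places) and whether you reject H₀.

Expected counts E_i = n·p_i: 256×0.20 = 51.2, 256×0.16 = 40.96, 256×0.14 = 35.84, 256×0.13 = 33.28, 256×0.20 = 51.2, 256×0.17 = 43.52.
A: (50 − 51.2)²/51.2 = 1.44/51.2 = 0.0281
B: (56 − 40.96)²/40.96 = 226.2016/40.96 = 5.5225
C: (35 − 35.84)²/35.84 = 0.7056/35.84 = 0.0197
D: (9 − 33.28)²/33.28 = 589.5184/33.28 = 17.7139
E: (23 − 51.2)²/51.2 = 795.24/51.2 = 15.5320
F: (83 − 43.52)²/43.52 = 1558.6704/43.52 = 35.8150
Sum = 74.631
df = 5. Since 74.631 > 11.070, we reject H₀.

74.631; reject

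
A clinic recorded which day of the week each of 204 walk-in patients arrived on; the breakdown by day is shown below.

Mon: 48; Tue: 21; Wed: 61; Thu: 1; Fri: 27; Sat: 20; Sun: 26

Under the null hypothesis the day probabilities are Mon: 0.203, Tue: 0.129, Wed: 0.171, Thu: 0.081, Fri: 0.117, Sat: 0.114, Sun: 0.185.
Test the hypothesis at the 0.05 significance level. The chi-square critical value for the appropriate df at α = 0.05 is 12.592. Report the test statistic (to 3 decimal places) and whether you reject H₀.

Expected counts E_i = n·p_i: 204×0.203 = 41.412, 204×0.129 = 26.316, 204×0.171 = 34.884, 204×0.081 = 16.524, 204×0.117 = 23.868, 204×0.114 = 23.256, 204×0.185 = 37.74.
cat         O        E   (O−E)²/E
Mon        48   41.412     1.0480
Tue        21   26.316     1.0739
Wed        61   34.884    19.5518
Thu         1   16.524    14.5845
Fri        27   23.868     0.4110
Sat        20   23.256     0.4559
Sun        26    37.74     3.6520
Sum = 40.777
df = 6. Since 40.777 > 12.592, we reject H₀.

40.777; reject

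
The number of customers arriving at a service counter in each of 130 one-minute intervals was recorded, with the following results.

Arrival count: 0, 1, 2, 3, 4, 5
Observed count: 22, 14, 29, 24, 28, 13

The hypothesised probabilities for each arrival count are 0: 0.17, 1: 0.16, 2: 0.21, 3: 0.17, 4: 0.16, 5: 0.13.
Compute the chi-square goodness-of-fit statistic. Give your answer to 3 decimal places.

5.885

Expected counts E_i = n·p_i: 130×0.17 = 22.1, 130×0.16 = 20.8, 130×0.21 = 27.3, 130×0.17 = 22.1, 130×0.16 = 20.8, 130×0.13 = 16.9.
0: (22 − 22.1)²/22.1 = 0.01/22.1 = 0.0005
1: (14 − 20.8)²/20.8 = 46.24/20.8 = 2.2231
2: (29 − 27.3)²/27.3 = 2.89/27.3 = 0.1059
3: (24 − 22.1)²/22.1 = 3.61/22.1 = 0.1633
4: (28 − 20.8)²/20.8 = 51.84/20.8 = 2.4923
5: (13 − 16.9)²/16.9 = 15.21/16.9 = 0.9000
Sum = 5.885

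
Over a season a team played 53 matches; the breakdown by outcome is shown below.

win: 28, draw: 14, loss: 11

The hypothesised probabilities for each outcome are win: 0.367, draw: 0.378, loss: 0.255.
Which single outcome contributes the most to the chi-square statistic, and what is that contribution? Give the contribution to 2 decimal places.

win, 3.76

Expected counts E_i = n·p_i: 53×0.367 = 19.451, 53×0.378 = 20.034, 53×0.255 = 13.515.
cat         O        E   (O−E)²/E
win        28   19.451      3.757
draw       14   20.034      1.817
loss       11   13.515      0.468
The largest term is for win: 3.76.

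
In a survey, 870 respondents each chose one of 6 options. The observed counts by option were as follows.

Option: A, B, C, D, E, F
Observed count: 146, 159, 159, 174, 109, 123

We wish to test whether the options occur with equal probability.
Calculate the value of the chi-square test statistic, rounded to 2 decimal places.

20.79

Under H₀ each category has probability 1/6, so each expected count is 870/6 = 145.
χ² = (146−145)²/145 + (159−145)²/145 + (159−145)²/145 + (174−145)²/145 + (109−145)²/145 + (123−145)²/145
   = 0.007 + 1.352 + 1.352 + 5.800 + 8.938 + 3.338
Sum = 20.79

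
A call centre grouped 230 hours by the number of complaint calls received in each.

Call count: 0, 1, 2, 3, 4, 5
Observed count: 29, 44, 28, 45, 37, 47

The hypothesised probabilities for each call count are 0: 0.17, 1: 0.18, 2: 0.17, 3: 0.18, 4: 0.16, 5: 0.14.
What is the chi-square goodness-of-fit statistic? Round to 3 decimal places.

13.040

Expected counts E_i = n·p_i: 230×0.17 = 39.1, 230×0.18 = 41.4, 230×0.17 = 39.1, 230×0.18 = 41.4, 230×0.16 = 36.8, 230×0.14 = 32.2.
cat         O        E   (O−E)²/E
0          29     39.1     2.6090
1          44     41.4     0.1633
2          28     39.1     3.1512
3          45     41.4     0.3130
4          37     36.8     0.0011
5          47     32.2     6.8025
Sum = 13.040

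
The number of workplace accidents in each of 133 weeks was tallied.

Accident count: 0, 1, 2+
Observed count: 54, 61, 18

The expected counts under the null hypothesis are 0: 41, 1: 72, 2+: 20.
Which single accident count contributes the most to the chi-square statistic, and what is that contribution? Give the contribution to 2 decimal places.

0, 4.12

χ² = (54−41)²/41 + (61−72)²/72 + (18−20)²/20
   = 4.122 + 1.681 + 0.200
The largest term is for 0: 4.12.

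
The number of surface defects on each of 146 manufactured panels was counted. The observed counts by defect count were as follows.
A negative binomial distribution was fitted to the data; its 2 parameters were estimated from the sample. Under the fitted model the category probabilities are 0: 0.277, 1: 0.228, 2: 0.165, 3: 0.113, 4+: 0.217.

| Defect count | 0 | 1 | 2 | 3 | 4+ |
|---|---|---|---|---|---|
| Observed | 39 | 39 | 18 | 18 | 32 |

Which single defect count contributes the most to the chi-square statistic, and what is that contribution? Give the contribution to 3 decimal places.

2, 1.540

Expected counts E_i = n·p_i: 146×0.277 = 40.442, 146×0.228 = 33.288, 146×0.165 = 24.09, 146×0.113 = 16.498, 146×0.217 = 31.682.
0: (39 − 40.442)²/40.442 = 2.079364/40.442 = 0.0514
1: (39 − 33.288)²/33.288 = 32.626944/33.288 = 0.9801
2: (18 − 24.09)²/24.09 = 37.0881/24.09 = 1.5396
3: (18 − 16.498)²/16.498 = 2.256004/16.498 = 0.1367
4+: (32 − 31.682)²/31.682 = 0.101124/31.682 = 0.0032
The largest term is for 2: 1.540.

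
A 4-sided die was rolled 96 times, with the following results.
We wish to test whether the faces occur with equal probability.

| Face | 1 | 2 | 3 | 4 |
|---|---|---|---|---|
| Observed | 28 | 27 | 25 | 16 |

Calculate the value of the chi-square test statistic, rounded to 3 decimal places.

Expected count for each of the 4 categories: 96/4 = 24.
1: (28 − 24)²/24 = 16/24 = 0.6667
2: (27 − 24)²/24 = 9/24 = 0.3750
3: (25 − 24)²/24 = 1/24 = 0.0417
4: (16 − 24)²/24 = 64/24 = 2.6667
Sum = 3.750

3.750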